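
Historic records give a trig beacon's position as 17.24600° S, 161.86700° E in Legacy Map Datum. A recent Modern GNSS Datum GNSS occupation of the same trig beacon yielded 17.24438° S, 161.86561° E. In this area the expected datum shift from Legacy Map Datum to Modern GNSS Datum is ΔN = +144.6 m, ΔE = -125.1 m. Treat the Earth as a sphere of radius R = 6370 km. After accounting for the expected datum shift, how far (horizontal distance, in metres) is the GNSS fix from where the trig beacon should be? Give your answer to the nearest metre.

42 m

Observed coordinate differences: Δφ = +0.00162°, Δλ = -0.00139°.
Converting to metres (1° lat = 111177 m, cos φ = 0.955041): observed ΔN = 180.1 m, observed ΔE = -147.6 m.
Subtracting the expected shift leaves a residual of 180.1 − (144.6) = 35.5 m north and -147.6 − (-125.1) = -22.5 m east.
Residual distance = √(35.5² + (-22.5)²) = 42.0 m.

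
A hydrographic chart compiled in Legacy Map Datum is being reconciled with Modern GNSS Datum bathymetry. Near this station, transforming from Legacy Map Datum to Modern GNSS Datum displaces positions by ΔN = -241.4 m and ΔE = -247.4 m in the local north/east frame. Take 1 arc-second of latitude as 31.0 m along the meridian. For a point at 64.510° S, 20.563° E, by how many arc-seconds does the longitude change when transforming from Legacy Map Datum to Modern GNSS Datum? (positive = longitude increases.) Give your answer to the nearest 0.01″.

At latitude -64.510°, cos φ = 0.430354.
1″ of longitude at this latitude = 31.00 × cos φ = 13.3410 m, so Δλ = -247.4 / 13.3410 = -18.544″.

Δλ = -18.54″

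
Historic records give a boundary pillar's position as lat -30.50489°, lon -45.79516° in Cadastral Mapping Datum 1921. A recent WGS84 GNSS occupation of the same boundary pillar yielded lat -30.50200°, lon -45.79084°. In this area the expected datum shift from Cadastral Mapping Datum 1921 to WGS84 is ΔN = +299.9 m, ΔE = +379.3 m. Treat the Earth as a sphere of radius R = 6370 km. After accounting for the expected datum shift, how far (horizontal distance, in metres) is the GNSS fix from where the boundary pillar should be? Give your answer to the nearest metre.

Observed coordinate differences: Δφ = +0.00289°, Δλ = +0.00432°.
Converting to metres (1° lat = 111177 m, cos φ = 0.861586): observed ΔN = 321.3 m, observed ΔE = 413.8 m.
Subtracting the expected shift leaves a residual of 321.3 − (299.9) = 21.4 m north and 413.8 − (379.3) = 34.5 m east.
Residual distance = √(21.4² + 34.5²) = 40.6 m.

41 m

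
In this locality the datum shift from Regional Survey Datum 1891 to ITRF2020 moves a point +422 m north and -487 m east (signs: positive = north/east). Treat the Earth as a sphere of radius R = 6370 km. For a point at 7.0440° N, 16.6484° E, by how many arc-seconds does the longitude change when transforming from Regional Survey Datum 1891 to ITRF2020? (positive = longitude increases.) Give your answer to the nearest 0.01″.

Δλ = -15.89″

At latitude 7.0440°, cos φ = 0.992452.
One radian of longitude at latitude φ spans R cos φ, so Δλ = ΔE / (R cos φ) = -487.0 / (6370000 × 0.992452) = -7.7034e-05 rad = -15.889″.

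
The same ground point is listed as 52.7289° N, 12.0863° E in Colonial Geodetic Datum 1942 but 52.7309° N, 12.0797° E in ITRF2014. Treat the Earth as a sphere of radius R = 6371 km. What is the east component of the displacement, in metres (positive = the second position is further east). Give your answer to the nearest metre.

Δφ = 52.7309° − 52.7289° = +0.0020°; Δλ = 12.0797° − 12.0863° = -0.0066°.
1° along a meridian = πR/180 = 111195 m.
ΔN = Δφ × 111195 = 222.4 m; ΔE = Δλ × 111195 × cos(52.7289°) = -0.0066 × 111195 × 0.605587 = -444.4 m.

ΔE = -444 m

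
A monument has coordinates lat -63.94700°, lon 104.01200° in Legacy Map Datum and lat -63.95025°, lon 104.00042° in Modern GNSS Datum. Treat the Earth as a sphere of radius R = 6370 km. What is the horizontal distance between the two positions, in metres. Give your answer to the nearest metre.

Δφ = -63.95025° − -63.94700° = -0.00325°; Δλ = 104.00042° − 104.01200° = -0.01158°.
1° along a meridian = πR/180 = 111177 m.
ΔN = Δφ × 111177 = -361.3 m; ΔE = Δλ × 111177 × cos(-63.94700°) = -0.01158 × 111177 × 0.439202 = -565.4 m.
Distance = √(ΔE² + ΔN²) = √((-565.4)² + (-361.3)²) = 671.0 m.

671 m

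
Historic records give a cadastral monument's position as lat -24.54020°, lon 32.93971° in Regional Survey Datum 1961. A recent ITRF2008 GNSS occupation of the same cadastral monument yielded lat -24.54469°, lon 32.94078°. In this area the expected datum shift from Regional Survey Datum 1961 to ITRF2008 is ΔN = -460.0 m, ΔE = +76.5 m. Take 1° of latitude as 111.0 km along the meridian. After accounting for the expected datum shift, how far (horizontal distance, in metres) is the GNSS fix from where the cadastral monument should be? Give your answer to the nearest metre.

50 m

Observed coordinate differences: Δφ = -0.00449°, Δλ = +0.00107°.
Converting to metres (1° lat = 111000 m, cos φ = 0.909670): observed ΔN = -498.4 m, observed ΔE = 108.0 m.
Subtracting the expected shift leaves a residual of -498.4 − (-460.0) = -38.4 m north and 108.0 − (76.5) = 31.5 m east.
Residual distance = √((-38.4)² + 31.5²) = 49.7 m.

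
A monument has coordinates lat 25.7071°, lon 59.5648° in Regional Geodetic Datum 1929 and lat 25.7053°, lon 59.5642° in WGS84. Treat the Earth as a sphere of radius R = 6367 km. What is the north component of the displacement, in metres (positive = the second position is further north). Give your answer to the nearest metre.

ΔN = -200 m

Δφ = 25.7053° − 25.7071° = -0.0018°; Δλ = 59.5642° − 59.5648° = -0.0006°.
1° along a meridian = πR/180 = 111125 m.
ΔN = Δφ × 111125 = -200.0 m; ΔE = Δλ × 111125 × cos(25.7071°) = -0.0006 × 111125 × 0.901023 = -60.1 m.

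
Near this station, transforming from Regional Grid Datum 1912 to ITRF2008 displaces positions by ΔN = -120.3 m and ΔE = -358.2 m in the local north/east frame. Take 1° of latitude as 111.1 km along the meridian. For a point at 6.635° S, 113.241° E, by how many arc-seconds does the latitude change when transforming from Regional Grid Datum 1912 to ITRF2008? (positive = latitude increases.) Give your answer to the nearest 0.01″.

Δφ = -3.90″

1° of latitude = 111.1 km, so Δφ = -120.3 / 111100 = -0.0010828° = -3.898″.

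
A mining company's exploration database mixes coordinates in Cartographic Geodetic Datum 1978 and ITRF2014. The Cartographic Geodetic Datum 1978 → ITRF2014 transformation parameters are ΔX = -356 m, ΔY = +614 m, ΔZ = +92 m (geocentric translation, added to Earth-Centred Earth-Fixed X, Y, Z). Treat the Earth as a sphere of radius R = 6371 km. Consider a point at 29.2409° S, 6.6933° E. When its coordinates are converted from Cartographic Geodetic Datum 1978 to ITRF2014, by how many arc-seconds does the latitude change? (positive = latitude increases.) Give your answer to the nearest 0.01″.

sin φ = -0.488483, cos φ = 0.872574, sin λ = 0.116555, cos λ = 0.993184.
North component: ΔN = −sin φ cos λ·ΔX − sin φ sin λ·ΔY + cos φ·ΔZ = −(-0.488483)(0.993184)(-356) − (-0.488483)(0.116555)(614) + (0.872574)(92) = -57.48 m.
1° of latitude spans πR/180 = 111195 m, so Δφ = -57.48 / 111195 × 3600 = -1.861″.

Δφ = -1.86″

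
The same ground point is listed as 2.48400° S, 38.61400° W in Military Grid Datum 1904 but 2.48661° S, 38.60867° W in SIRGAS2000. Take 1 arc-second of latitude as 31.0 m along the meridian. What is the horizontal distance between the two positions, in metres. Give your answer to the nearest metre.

Δφ = -2.48661° − -2.48400° = -0.00261°; Δλ = -38.60867° − -38.61400° = +0.00533°.
1° of latitude = 3600 × 31.00 = 111600 m.
ΔN = Δφ × 111600 = -291.3 m; ΔE = Δλ × 111600 × cos(-2.48400°) = +0.00533 × 111600 × 0.999060 = 594.3 m.
Distance = √(ΔE² + ΔN²) = √(594.3² + (-291.3)²) = 661.8 m.

662 m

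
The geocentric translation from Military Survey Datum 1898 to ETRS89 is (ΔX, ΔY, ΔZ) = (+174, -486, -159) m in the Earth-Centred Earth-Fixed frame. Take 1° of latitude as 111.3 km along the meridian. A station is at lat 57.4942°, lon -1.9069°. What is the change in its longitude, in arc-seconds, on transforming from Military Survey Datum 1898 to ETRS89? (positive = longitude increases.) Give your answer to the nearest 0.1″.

sin φ = 0.843337, cos φ = 0.537385, sin λ = -0.033276, cos λ = 0.999446.
East component: ΔE = −sin λ·ΔX + cos λ·ΔY = −(-0.033276)(174) + (0.999446)(-486) = -479.94 m.
1° of latitude spans 111300 m; at latitude φ, 1° of longitude spans that × cos φ = 59810.9 m, so Δλ = -479.94 / 59810.9 × 3600 = -28.887″.

Δλ = -28.9″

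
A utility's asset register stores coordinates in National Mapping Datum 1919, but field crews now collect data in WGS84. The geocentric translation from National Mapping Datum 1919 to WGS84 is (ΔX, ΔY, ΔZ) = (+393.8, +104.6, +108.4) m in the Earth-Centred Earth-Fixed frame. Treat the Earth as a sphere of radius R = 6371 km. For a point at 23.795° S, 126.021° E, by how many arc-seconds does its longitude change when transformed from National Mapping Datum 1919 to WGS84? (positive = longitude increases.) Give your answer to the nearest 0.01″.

sin φ = -0.403465, cos φ = 0.914995, sin λ = 0.808802, cos λ = -0.588082.
East component: ΔE = −sin λ·ΔX + cos λ·ΔY = −(0.808802)(393.8) + (-0.588082)(104.6) = -380.02 m.
1° of latitude spans πR/180 = 111195 m; at latitude φ, 1° of longitude spans that × cos φ = 101742.8 m, so Δλ = -380.02 / 101742.8 × 3600 = -13.446″.

Δλ = -13.45″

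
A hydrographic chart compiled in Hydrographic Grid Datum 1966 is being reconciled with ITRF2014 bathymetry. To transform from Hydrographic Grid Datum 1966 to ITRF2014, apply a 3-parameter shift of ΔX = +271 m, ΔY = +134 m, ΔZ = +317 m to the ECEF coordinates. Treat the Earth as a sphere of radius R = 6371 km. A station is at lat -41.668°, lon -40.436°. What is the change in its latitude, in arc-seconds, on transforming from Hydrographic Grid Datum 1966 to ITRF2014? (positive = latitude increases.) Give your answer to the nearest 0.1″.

Δφ = 10.2″

sin φ = -0.664813, cos φ = 0.747010, sin λ = -0.648598, cos λ = 0.761131.
North component: ΔN = −sin φ cos λ·ΔX − sin φ sin λ·ΔY + cos φ·ΔZ = −(-0.664813)(0.761131)(271) − (-0.664813)(-0.648598)(134) + (0.747010)(317) = 316.15 m.
1° of latitude spans πR/180 = 111195 m, so Δφ = 316.15 / 111195 × 3600 = 10.236″.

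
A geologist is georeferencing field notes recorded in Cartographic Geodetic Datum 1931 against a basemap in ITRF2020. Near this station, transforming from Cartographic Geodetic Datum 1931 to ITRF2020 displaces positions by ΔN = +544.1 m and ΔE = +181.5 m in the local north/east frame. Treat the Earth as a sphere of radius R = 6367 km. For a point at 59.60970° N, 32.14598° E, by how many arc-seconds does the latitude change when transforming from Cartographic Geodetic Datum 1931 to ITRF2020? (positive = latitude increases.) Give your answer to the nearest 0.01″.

Δφ = 17.63″

On a sphere of radius R, 1 rad of latitude = R, so Δφ = ΔN / R = 544.1 / 6367000 = 8.5456e-05 rad = 17.627″.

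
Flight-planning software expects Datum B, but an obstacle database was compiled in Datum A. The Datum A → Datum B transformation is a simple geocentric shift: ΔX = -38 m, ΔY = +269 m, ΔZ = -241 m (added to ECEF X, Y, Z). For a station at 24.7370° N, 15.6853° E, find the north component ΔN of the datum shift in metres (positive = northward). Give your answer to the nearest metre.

ΔN = -234 m

At φ = 24.7370°, λ = 15.6853°: sin φ = 0.418454, cos φ = 0.908238, sin λ = 0.270353, cos λ = 0.962761.
ΔN = −sin φ cos λ·ΔX − sin φ sin λ·ΔY + cos φ·ΔZ = −(0.418454)(0.962761)(-38) − (0.418454)(0.270353)(269) + (0.908238)(-241) = -234.01 m.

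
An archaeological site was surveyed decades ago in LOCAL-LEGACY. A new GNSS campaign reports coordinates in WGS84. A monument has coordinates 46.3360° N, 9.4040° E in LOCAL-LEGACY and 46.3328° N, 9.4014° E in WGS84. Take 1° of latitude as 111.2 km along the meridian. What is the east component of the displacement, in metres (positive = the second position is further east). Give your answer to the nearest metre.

ΔE = -200 m

Δφ = 46.3328° − 46.3360° = -0.0032°; Δλ = 9.4014° − 9.4040° = -0.0026°.
ΔN = Δφ × 111200 = -355.8 m; ΔE = Δλ × 111200 × cos(46.3360°) = -0.0026 × 111200 × 0.690428 = -199.6 m.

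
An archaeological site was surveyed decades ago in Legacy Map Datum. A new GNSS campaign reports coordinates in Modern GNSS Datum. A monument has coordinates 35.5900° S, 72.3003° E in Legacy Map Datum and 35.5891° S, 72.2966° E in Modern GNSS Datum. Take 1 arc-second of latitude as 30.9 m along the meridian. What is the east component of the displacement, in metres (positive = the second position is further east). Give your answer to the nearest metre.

Δφ = -35.5891° − -35.5900° = +0.0009°; Δλ = 72.2966° − 72.3003° = -0.0037°.
1° of latitude = 3600 × 30.90 = 111240 m.
ΔN = Δφ × 111240 = 100.1 m; ΔE = Δλ × 111240 × cos(-35.5900°) = -0.0037 × 111240 × 0.813202 = -334.7 m.

ΔE = -335 m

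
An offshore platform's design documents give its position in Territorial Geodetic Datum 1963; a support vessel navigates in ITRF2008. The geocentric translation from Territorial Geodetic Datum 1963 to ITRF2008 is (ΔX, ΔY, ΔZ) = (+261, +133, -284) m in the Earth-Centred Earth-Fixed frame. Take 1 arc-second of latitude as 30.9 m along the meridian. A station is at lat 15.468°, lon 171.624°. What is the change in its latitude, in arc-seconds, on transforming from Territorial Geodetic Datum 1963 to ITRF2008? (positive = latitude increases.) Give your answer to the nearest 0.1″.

sin φ = 0.266700, cos φ = 0.963780, sin λ = 0.145669, cos λ = -0.989333.
North component: ΔN = −sin φ cos λ·ΔX − sin φ sin λ·ΔY + cos φ·ΔZ = −(0.266700)(-0.989333)(261) − (0.266700)(0.145669)(133) + (0.963780)(-284) = -210.01 m.
1° of latitude spans 3600 × 30.90 = 111240 m, so Δφ = -210.01 / 111240 × 3600 = -6.797″.

Δφ = -6.8″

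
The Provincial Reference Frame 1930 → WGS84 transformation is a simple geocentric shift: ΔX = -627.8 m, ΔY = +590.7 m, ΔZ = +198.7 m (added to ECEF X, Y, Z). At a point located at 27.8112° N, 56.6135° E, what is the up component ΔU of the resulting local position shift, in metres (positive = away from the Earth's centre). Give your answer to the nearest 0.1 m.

ΔU = 223.4 m

The local up (radial) axis is (cos φ cos λ, cos φ sin λ, sin φ), giving ΔU = -305.563 + 436.249 + 92.705 = 223.39 m.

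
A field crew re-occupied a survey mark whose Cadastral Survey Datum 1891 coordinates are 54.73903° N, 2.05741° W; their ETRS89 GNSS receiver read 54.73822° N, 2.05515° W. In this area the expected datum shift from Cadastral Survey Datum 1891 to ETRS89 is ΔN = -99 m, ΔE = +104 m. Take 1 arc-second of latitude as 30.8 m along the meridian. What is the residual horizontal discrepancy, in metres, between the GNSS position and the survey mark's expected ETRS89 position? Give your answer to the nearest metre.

42 m

Observed coordinate differences: Δφ = -0.00081°, Δλ = +0.00226°.
Converting to metres (1° lat = 110880 m, cos φ = 0.577302): observed ΔN = -89.8 m, observed ΔE = 144.7 m.
Subtracting the expected shift leaves a residual of -89.8 − (-99) = 9.2 m north and 144.7 − (104) = 40.7 m east.
Residual distance = √(9.2² + 40.7²) = 41.7 m.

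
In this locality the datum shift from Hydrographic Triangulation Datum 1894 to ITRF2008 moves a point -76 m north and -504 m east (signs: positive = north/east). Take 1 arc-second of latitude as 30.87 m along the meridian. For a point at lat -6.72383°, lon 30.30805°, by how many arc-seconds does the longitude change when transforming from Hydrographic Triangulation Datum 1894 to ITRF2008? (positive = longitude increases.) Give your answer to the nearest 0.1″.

At latitude -6.72383°, cos φ = 0.993122.
1″ of longitude at this latitude = 30.87 × cos φ = 30.6577 m, so Δλ = -504.0 / 30.6577 = -16.440″.

Δλ = -16.4″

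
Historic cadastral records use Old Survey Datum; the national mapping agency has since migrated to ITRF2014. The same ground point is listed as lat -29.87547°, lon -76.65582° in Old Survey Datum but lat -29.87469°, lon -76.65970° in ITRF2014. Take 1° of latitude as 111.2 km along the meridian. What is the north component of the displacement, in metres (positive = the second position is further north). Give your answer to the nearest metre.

ΔN = 87 m

Δφ = -29.87469° − -29.87547° = +0.00078°; Δλ = -76.65970° − -76.65582° = -0.00388°.
ΔN = Δφ × 111200 = 86.7 m; ΔE = Δλ × 111200 × cos(-29.87547°) = -0.00388 × 111200 × 0.867110 = -374.1 m.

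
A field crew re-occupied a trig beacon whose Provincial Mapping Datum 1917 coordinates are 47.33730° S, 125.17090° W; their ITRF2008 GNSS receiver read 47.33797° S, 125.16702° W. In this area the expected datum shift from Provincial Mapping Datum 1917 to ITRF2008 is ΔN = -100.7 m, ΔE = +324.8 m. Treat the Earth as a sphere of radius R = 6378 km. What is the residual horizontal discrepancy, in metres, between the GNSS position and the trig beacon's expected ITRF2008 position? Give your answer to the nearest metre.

Observed coordinate differences: Δφ = -0.00067°, Δλ = +0.00388°.
Converting to metres (1° lat = 111317 m, cos φ = 0.677681): observed ΔN = -74.6 m, observed ΔE = 292.7 m.
Subtracting the expected shift leaves a residual of -74.6 − (-100.7) = 26.1 m north and 292.7 − (324.8) = -32.1 m east.
Residual distance = √(26.1² + (-32.1)²) = 41.4 m.

41 m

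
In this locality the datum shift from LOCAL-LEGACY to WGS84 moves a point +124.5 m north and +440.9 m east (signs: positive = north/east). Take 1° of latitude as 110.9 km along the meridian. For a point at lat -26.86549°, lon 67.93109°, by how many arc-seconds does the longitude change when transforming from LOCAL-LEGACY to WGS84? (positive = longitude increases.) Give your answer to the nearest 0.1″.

At latitude -26.86549°, cos φ = 0.892070.
1° of longitude at this latitude = 110.9 × cos φ = 98.93 km, so Δλ = 440.9 / 98930.5 = 0.0044567° = 16.044″.

Δλ = 16.0″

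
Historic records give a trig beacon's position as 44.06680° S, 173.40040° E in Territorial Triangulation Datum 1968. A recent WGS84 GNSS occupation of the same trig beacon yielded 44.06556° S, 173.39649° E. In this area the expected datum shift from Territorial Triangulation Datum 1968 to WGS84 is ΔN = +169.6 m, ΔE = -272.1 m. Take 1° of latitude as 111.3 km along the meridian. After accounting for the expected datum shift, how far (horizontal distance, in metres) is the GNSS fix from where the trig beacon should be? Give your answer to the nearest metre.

Observed coordinate differences: Δφ = +0.00124°, Δλ = -0.00391°.
Converting to metres (1° lat = 111300 m, cos φ = 0.718529): observed ΔN = 138.0 m, observed ΔE = -312.7 m.
Subtracting the expected shift leaves a residual of 138.0 − (169.6) = -31.6 m north and -312.7 − (-272.1) = -40.6 m east.
Residual distance = √((-31.6)² + (-40.6)²) = 51.4 m.

51 m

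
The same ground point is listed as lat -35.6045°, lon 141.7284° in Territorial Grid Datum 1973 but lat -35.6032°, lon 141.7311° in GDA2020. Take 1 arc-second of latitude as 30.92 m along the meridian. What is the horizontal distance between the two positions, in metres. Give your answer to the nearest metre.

284 m

Δφ = -35.6032° − -35.6045° = +0.0013°; Δλ = 141.7311° − 141.7284° = +0.0027°.
1° of latitude = 3600 × 30.92 = 111312 m.
ΔN = Δφ × 111312 = 144.7 m; ΔE = Δλ × 111312 × cos(-35.6045°) = +0.0027 × 111312 × 0.813055 = 244.4 m.
Distance = √(ΔE² + ΔN²) = √(244.4² + 144.7²) = 284.0 m.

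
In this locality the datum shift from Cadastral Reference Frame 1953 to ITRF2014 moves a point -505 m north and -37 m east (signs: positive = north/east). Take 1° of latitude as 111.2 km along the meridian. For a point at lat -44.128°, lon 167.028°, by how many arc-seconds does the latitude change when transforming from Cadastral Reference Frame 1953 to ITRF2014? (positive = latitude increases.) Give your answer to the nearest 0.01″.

1° of latitude = 111.2 km, so Δφ = -505.0 / 111200 = -0.0045414° = -16.349″.

Δφ = -16.35″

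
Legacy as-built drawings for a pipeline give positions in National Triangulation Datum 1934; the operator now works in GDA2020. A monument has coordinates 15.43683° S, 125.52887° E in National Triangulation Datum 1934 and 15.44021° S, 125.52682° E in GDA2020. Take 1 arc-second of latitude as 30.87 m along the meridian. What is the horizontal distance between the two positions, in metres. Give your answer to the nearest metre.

Δφ = -15.44021° − -15.43683° = -0.00338°; Δλ = 125.52682° − 125.52887° = -0.00205°.
1° of latitude = 3600 × 30.87 = 111132 m.
ΔN = Δφ × 111132 = -375.6 m; ΔE = Δλ × 111132 × cos(-15.43683°) = -0.00205 × 111132 × 0.963925 = -219.6 m.
Distance = √(ΔE² + ΔN²) = √((-219.6)² + (-375.6)²) = 435.1 m.

435 m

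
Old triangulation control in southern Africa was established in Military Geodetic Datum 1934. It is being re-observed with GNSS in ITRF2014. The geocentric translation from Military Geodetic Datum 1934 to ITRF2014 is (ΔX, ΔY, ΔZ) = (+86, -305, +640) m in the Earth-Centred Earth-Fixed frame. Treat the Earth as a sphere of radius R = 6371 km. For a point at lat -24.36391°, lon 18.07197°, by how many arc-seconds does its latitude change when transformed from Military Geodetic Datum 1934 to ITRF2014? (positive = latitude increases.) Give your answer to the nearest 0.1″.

Δφ = 18.7″

sin φ = -0.412531, cos φ = 0.910944, sin λ = 0.310211, cos λ = 0.950668.
North component: ΔN = −sin φ cos λ·ΔX − sin φ sin λ·ΔY + cos φ·ΔZ = −(-0.412531)(0.950668)(86) − (-0.412531)(0.310211)(-305) + (0.910944)(640) = 577.70 m.
1° of latitude spans πR/180 = 111195 m, so Δφ = 577.70 / 111195 × 3600 = 18.703″.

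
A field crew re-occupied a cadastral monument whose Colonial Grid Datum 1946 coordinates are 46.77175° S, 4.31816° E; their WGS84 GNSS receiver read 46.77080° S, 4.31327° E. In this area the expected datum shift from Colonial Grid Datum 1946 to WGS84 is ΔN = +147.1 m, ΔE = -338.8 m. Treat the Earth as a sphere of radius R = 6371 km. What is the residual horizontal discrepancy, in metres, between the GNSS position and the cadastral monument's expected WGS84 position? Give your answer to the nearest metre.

53 m

Observed coordinate differences: Δφ = +0.00095°, Δλ = -0.00489°.
Converting to metres (1° lat = 111195 m, cos φ = 0.684906): observed ΔN = 105.6 m, observed ΔE = -372.4 m.
Subtracting the expected shift leaves a residual of 105.6 − (147.1) = -41.5 m north and -372.4 − (-338.8) = -33.6 m east.
Residual distance = √((-41.5)² + (-33.6)²) = 53.4 m.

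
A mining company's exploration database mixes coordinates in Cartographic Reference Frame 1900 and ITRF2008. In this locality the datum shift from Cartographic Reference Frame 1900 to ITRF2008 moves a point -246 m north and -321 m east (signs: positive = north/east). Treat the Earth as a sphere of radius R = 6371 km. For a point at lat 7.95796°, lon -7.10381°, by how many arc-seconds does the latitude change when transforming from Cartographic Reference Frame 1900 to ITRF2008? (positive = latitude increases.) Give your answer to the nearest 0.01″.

On a sphere of radius R, 1 rad of latitude = R, so Δφ = ΔN / R = -246.0 / 6371000 = -3.8612e-05 rad = -7.964″.

Δφ = -7.96″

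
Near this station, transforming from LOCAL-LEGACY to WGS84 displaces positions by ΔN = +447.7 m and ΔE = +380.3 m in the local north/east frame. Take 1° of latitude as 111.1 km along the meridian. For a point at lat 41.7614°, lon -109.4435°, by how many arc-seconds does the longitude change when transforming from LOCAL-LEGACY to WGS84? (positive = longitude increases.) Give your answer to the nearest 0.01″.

At latitude 41.7614°, cos φ = 0.745925.
1° of longitude at this latitude = 111.1 × cos φ = 82.87 km, so Δλ = 380.3 / 82872.3 = 0.0045890° = 16.520″.

Δλ = 16.52″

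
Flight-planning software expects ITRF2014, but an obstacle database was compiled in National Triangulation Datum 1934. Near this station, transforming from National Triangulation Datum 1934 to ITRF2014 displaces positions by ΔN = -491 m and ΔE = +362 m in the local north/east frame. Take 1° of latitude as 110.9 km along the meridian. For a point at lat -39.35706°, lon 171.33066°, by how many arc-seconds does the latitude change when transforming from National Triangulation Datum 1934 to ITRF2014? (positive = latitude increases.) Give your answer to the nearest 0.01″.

Δφ = -15.94″

1° of latitude = 110.9 km, so Δφ = -491.0 / 110900 = -0.0044274° = -15.939″.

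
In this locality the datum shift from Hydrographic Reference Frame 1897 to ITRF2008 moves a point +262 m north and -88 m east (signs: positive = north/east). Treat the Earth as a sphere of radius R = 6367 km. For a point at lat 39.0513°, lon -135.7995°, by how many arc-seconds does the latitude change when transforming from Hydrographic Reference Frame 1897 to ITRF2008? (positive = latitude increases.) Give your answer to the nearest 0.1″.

Δφ = 8.5″

On a sphere of radius R, 1 rad of latitude = R, so Δφ = ΔN / R = 262.0 / 6367000 = 4.1150e-05 rad = 8.488″.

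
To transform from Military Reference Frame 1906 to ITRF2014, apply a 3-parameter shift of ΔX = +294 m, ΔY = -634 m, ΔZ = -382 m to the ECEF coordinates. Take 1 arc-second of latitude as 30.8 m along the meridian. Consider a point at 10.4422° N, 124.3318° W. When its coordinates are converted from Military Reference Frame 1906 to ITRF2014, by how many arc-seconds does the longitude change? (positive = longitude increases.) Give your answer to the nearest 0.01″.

Δλ = 19.82″

sin φ = 0.181244, cos φ = 0.983438, sin λ = -0.825785, cos λ = -0.563984.
East component: ΔE = −sin λ·ΔX + cos λ·ΔY = −(-0.825785)(294) + (-0.563984)(-634) = 600.35 m.
1° of latitude spans 3600 × 30.80 = 110880 m; at latitude φ, 1° of longitude spans that × cos φ = 109043.6 m, so Δλ = 600.35 / 109043.6 × 3600 = 19.820″.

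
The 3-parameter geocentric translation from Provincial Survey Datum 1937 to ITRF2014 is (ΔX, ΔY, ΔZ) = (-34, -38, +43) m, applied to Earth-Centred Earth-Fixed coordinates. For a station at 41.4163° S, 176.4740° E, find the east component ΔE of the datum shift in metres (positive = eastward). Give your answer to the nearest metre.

ΔE = 40 m

At φ = -41.4163°, λ = 176.4740°: sin φ = -0.661525, cos φ = 0.749923, sin λ = 0.061501, cos λ = -0.998107.
ΔE = −sin λ·ΔX + cos λ·ΔY = −(0.061501)·(-34) + (-0.998107)·(-38) = 40.02 m.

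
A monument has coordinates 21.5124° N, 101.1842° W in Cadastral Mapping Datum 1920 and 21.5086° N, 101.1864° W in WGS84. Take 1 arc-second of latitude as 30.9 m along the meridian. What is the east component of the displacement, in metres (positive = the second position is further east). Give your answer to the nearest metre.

ΔE = -228 m

Δφ = 21.5086° − 21.5124° = -0.0038°; Δλ = -101.1864° − -101.1842° = -0.0022°.
1° of latitude = 3600 × 30.90 = 111240 m.
ΔN = Δφ × 111240 = -422.7 m; ΔE = Δλ × 111240 × cos(21.5124°) = -0.0022 × 111240 × 0.930338 = -227.7 m.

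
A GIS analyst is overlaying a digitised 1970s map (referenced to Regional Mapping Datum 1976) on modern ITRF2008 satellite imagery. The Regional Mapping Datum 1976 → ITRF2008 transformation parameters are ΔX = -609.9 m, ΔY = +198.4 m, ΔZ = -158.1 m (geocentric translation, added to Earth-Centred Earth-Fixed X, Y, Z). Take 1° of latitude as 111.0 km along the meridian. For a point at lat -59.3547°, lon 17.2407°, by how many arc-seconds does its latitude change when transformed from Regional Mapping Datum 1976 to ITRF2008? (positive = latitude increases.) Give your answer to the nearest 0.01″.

sin φ = -0.860339, cos φ = 0.509722, sin λ = 0.296387, cos λ = 0.955068.
North component: ΔN = −sin φ cos λ·ΔX − sin φ sin λ·ΔY + cos φ·ΔZ = −(-0.860339)(0.955068)(-609.9) − (-0.860339)(0.296387)(198.4) + (0.509722)(-158.1) = -531.14 m.
1° of latitude spans 111000 m, so Δφ = -531.14 / 111000 × 3600 = -17.226″.

Δφ = -17.23″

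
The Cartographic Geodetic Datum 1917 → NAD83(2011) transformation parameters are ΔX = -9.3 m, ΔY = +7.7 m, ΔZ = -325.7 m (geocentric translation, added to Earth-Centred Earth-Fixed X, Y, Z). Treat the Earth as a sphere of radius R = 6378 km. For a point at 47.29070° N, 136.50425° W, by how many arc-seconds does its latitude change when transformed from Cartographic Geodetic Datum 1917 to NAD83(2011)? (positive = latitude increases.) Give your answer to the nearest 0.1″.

sin φ = 0.734805, cos φ = 0.678279, sin λ = -0.688301, cos λ = -0.725425.
North component: ΔN = −sin φ cos λ·ΔX − sin φ sin λ·ΔY + cos φ·ΔZ = −(0.734805)(-0.725425)(-9.3) − (0.734805)(-0.688301)(7.7) + (0.678279)(-325.7) = -221.98 m.
1° of latitude spans πR/180 = 111317 m, so Δφ = -221.98 / 111317 × 3600 = -7.179″.

Δφ = -7.2″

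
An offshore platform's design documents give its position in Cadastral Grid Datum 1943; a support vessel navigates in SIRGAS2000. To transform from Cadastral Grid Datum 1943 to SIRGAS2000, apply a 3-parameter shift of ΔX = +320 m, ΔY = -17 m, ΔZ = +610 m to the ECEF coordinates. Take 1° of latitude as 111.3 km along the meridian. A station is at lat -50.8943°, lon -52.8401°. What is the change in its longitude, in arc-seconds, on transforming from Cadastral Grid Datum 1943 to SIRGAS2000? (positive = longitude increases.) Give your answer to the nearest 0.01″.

Δλ = 12.55″

sin φ = -0.775984, cos φ = 0.630753, sin λ = -0.796953, cos λ = 0.604041.
East component: ΔE = −sin λ·ΔX + cos λ·ΔY = −(-0.796953)(320) + (0.604041)(-17) = 244.76 m.
1° of latitude spans 111300 m; at latitude φ, 1° of longitude spans that × cos φ = 70202.8 m, so Δλ = 244.76 / 70202.8 × 3600 = 12.551″.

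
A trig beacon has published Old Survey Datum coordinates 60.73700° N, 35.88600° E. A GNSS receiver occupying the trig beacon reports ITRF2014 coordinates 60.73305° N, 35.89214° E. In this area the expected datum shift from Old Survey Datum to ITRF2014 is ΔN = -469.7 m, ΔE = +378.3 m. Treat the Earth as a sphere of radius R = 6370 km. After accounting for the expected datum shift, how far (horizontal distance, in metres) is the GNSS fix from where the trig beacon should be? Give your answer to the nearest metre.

Observed coordinate differences: Δφ = -0.00395°, Δλ = +0.00614°.
Converting to metres (1° lat = 111177 m, cos φ = 0.488819): observed ΔN = -439.2 m, observed ΔE = 333.7 m.
Subtracting the expected shift leaves a residual of -439.2 − (-469.7) = 30.5 m north and 333.7 − (378.3) = -44.6 m east.
Residual distance = √(30.5² + (-44.6)²) = 54.1 m.

54 m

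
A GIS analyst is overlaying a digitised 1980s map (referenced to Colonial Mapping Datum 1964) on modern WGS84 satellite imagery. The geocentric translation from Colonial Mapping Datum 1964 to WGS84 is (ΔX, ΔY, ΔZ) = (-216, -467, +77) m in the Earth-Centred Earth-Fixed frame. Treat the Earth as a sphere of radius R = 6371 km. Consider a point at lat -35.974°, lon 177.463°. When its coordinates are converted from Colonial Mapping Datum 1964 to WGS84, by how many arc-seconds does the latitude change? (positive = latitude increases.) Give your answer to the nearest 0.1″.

Δφ = 5.7″

sin φ = -0.587418, cos φ = 0.809284, sin λ = 0.044265, cos λ = -0.999020.
North component: ΔN = −sin φ cos λ·ΔX − sin φ sin λ·ΔY + cos φ·ΔZ = −(-0.587418)(-0.999020)(-216) − (-0.587418)(0.044265)(-467) + (0.809284)(77) = 176.93 m.
1° of latitude spans πR/180 = 111195 m, so Δφ = 176.93 / 111195 × 3600 = 5.728″.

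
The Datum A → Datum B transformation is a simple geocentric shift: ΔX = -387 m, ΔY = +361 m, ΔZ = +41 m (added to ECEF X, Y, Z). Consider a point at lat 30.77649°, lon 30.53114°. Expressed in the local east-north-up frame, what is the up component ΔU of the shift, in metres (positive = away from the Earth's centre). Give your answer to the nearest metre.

The local up (radial) axis is (cos φ cos λ, cos φ sin λ, sin φ), giving ΔU = -286.399 + 157.563 + 20.979 = -107.86 m.

ΔU = -108 m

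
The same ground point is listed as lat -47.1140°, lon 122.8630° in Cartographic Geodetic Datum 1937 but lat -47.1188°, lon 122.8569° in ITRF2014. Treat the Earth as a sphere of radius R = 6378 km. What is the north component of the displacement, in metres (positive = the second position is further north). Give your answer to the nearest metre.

ΔN = -534 m

Δφ = -47.1188° − -47.1140° = -0.0048°; Δλ = 122.8569° − 122.8630° = -0.0061°.
1° along a meridian = πR/180 = 111317 m.
ΔN = Δφ × 111317 = -534.3 m; ΔE = Δλ × 111317 × cos(-47.1140°) = -0.0061 × 111317 × 0.680542 = -462.1 m.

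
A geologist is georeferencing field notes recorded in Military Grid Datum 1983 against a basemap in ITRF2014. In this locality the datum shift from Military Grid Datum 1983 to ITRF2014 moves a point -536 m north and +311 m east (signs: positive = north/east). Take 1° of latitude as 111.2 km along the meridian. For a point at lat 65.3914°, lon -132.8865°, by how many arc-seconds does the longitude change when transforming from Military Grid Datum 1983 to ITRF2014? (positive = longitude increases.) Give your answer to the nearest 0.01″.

Δλ = 24.18″

At latitude 65.3914°, cos φ = 0.416417.
1° of longitude at this latitude = 111.2 × cos φ = 46.31 km, so Δλ = 311.0 / 46305.6 = 0.0067163° = 24.179″.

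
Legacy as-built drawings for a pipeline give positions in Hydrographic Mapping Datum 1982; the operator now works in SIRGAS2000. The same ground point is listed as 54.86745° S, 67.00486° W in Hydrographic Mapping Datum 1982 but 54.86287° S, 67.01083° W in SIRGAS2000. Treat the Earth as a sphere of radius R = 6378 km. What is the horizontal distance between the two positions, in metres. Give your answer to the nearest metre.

637 m

Δφ = -54.86287° − -54.86745° = +0.00458°; Δλ = -67.01083° − -67.00486° = -0.00597°.
1° along a meridian = πR/180 = 111317 m.
ΔN = Δφ × 111317 = 509.8 m; ΔE = Δλ × 111317 × cos(-54.86745°) = -0.00597 × 111317 × 0.575470 = -382.4 m.
Distance = √(ΔE² + ΔN²) = √((-382.4)² + 509.8²) = 637.3 m.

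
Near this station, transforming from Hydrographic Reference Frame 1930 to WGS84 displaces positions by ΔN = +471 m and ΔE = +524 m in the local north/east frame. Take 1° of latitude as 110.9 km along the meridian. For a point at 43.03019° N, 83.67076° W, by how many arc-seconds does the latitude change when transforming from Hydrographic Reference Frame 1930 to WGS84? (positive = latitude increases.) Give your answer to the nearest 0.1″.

Δφ = 15.3″

1° of latitude = 110.9 km, so Δφ = 471.0 / 110900 = 0.0042471° = 15.289″.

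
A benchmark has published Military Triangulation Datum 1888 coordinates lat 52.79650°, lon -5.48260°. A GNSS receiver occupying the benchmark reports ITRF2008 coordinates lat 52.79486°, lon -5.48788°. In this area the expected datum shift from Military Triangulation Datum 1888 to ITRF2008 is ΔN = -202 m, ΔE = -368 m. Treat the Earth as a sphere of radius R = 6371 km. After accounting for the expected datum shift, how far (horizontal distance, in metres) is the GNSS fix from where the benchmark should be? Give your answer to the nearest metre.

Observed coordinate differences: Δφ = -0.00164°, Δλ = -0.00528°.
Converting to metres (1° lat = 111195 m, cos φ = 0.604648): observed ΔN = -182.4 m, observed ΔE = -355.0 m.
Subtracting the expected shift leaves a residual of -182.4 − (-202) = 19.6 m north and -355.0 − (-368) = 13.0 m east.
Residual distance = √(19.6² + 13.0²) = 23.6 m.

24 m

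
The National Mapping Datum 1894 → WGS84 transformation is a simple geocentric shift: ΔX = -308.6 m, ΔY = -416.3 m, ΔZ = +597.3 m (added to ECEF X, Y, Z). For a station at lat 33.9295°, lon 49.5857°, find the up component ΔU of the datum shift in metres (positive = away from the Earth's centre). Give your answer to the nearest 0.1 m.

At φ = 33.9295°, λ = 49.5857°: sin φ = 0.558172, cos φ = 0.829725, sin λ = 0.761377, cos λ = 0.648310.
ΔU = cos φ cos λ·ΔX + cos φ sin λ·ΔY + sin φ·ΔZ = (0.829725)(0.648310)(-308.6) + (0.829725)(0.761377)(-416.3) + (0.558172)(597.3) = -95.60 m.

ΔU = -95.6 m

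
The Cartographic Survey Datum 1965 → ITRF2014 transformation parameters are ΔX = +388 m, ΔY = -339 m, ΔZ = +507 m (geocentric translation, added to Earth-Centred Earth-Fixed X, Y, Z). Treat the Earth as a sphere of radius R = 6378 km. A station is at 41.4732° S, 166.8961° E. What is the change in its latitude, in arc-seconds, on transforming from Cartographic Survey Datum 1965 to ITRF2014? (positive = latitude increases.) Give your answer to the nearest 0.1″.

Δφ = 2.5″

sin φ = -0.662270, cos φ = 0.749266, sin λ = 0.226718, cos λ = -0.973961.
North component: ΔN = −sin φ cos λ·ΔX − sin φ sin λ·ΔY + cos φ·ΔZ = −(-0.662270)(-0.973961)(388) − (-0.662270)(0.226718)(-339) + (0.749266)(507) = 78.71 m.
1° of latitude spans πR/180 = 111317 m, so Δφ = 78.71 / 111317 × 3600 = 2.545″.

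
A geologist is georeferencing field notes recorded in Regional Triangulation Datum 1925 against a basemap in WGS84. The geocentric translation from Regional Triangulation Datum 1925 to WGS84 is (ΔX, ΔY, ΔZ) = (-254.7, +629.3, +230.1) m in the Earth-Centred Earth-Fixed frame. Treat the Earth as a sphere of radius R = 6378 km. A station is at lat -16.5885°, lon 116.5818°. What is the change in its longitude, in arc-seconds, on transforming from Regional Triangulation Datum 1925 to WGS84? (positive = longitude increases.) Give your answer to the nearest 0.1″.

sin φ = -0.285496, cos φ = 0.958380, sin λ = 0.894296, cos λ = -0.447475.
East component: ΔE = −sin λ·ΔX + cos λ·ΔY = −(0.894296)(-254.7) + (-0.447475)(629.3) = -53.82 m.
1° of latitude spans πR/180 = 111317 m; at latitude φ, 1° of longitude spans that × cos φ = 106684.1 m, so Δλ = -53.82 / 106684.1 × 3600 = -1.816″.

Δλ = -1.8″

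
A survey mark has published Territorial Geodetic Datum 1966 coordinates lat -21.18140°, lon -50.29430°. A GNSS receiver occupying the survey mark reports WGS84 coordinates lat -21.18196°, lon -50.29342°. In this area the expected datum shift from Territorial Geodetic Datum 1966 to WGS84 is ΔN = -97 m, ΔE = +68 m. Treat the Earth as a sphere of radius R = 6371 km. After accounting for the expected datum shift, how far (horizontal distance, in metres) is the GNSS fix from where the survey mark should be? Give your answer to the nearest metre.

42 m

Observed coordinate differences: Δφ = -0.00056°, Δλ = +0.00088°.
Converting to metres (1° lat = 111195 m, cos φ = 0.932441): observed ΔN = -62.3 m, observed ΔE = 91.2 m.
Subtracting the expected shift leaves a residual of -62.3 − (-97) = 34.7 m north and 91.2 − (68) = 23.2 m east.
Residual distance = √(34.7² + 23.2²) = 41.8 m.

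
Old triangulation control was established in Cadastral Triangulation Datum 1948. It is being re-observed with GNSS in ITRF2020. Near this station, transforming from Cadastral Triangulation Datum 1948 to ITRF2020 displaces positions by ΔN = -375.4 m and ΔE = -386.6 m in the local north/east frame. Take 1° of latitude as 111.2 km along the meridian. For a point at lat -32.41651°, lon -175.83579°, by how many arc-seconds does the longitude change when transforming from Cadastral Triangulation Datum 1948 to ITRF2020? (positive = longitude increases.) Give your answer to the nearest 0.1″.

Δλ = -14.8″

At latitude -32.41651°, cos φ = 0.844173.
1° of longitude at this latitude = 111.2 × cos φ = 93.87 km, so Δλ = -386.6 / 93872.1 = -0.0041184° = -14.826″.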